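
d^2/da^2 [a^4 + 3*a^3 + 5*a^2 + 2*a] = 12*a^2 + 18*a + 10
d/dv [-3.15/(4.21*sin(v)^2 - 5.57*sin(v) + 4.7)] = (26.523*sin(v) - 17.5455)*cos(v)/(4.21*sin(v)^2 - 5.57*sin(v) + 4.7)^2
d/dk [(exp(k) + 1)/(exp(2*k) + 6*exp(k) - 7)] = (-2*(exp(k) + 1)*(exp(k) + 3) + exp(2*k) + 6*exp(k) - 7)*exp(k)/(exp(2*k) + 6*exp(k) - 7)^2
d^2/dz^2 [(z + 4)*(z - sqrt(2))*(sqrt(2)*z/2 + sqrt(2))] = sqrt(2)*(3*z - sqrt(2) + 6)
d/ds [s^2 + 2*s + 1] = 2*s + 2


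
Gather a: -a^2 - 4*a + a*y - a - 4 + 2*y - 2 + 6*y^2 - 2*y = -a^2 + a*(y - 5) + 6*y^2 - 6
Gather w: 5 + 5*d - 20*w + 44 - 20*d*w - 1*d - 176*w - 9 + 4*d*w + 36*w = 4*d + w*(-16*d - 160) + 40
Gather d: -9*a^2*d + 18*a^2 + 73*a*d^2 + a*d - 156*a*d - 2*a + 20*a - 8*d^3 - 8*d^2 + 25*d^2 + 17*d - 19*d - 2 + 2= 18*a^2 + 18*a - 8*d^3 + d^2*(73*a + 17) + d*(-9*a^2 - 155*a - 2)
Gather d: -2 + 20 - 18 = 0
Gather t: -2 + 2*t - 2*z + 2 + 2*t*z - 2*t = 2*t*z - 2*z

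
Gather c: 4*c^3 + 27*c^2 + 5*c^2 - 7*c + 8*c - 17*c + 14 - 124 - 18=4*c^3 + 32*c^2 - 16*c - 128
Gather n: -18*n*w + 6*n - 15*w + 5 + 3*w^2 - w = n*(6 - 18*w) + 3*w^2 - 16*w + 5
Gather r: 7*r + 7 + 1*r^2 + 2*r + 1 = r^2 + 9*r + 8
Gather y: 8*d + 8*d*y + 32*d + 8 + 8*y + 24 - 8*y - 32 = 8*d*y + 40*d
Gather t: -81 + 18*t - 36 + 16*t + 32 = 34*t - 85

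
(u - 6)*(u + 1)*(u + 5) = u^3 - 31*u - 30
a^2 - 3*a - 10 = (a - 5)*(a + 2)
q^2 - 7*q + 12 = (q - 4)*(q - 3)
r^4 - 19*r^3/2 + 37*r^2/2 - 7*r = r*(r - 7)*(r - 2)*(r - 1/2)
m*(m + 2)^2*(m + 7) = m^4 + 11*m^3 + 32*m^2 + 28*m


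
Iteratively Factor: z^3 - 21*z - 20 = (z + 1)*(z^2 - z - 20) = (z - 5)*(z + 1)*(z + 4)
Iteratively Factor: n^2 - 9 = (n + 3)*(n - 3)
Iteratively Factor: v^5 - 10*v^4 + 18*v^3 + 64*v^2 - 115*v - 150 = (v - 5)*(v^4 - 5*v^3 - 7*v^2 + 29*v + 30) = (v - 5)*(v - 3)*(v^3 - 2*v^2 - 13*v - 10) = (v - 5)*(v - 3)*(v + 2)*(v^2 - 4*v - 5) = (v - 5)*(v - 3)*(v + 1)*(v + 2)*(v - 5)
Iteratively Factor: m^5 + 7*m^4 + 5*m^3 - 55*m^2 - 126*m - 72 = (m + 2)*(m^4 + 5*m^3 - 5*m^2 - 45*m - 36) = (m + 2)*(m + 3)*(m^3 + 2*m^2 - 11*m - 12) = (m + 1)*(m + 2)*(m + 3)*(m^2 + m - 12) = (m - 3)*(m + 1)*(m + 2)*(m + 3)*(m + 4)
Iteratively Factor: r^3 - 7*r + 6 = (r + 3)*(r^2 - 3*r + 2) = (r - 2)*(r + 3)*(r - 1)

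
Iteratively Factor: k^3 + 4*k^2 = (k)*(k^2 + 4*k) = k^2*(k + 4)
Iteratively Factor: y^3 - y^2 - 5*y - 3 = (y + 1)*(y^2 - 2*y - 3) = (y + 1)^2*(y - 3)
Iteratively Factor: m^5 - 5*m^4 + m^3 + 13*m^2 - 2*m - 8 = (m - 2)*(m^4 - 3*m^3 - 5*m^2 + 3*m + 4) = (m - 2)*(m + 1)*(m^3 - 4*m^2 - m + 4) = (m - 2)*(m + 1)^2*(m^2 - 5*m + 4) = (m - 2)*(m - 1)*(m + 1)^2*(m - 4)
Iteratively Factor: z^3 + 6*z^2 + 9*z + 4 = (z + 1)*(z^2 + 5*z + 4) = (z + 1)*(z + 4)*(z + 1)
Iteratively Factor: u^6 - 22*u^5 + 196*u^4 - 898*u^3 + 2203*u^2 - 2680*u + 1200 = (u - 5)*(u^5 - 17*u^4 + 111*u^3 - 343*u^2 + 488*u - 240) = (u - 5)*(u - 4)*(u^4 - 13*u^3 + 59*u^2 - 107*u + 60) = (u - 5)*(u - 4)^2*(u^3 - 9*u^2 + 23*u - 15) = (u - 5)^2*(u - 4)^2*(u^2 - 4*u + 3) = (u - 5)^2*(u - 4)^2*(u - 1)*(u - 3)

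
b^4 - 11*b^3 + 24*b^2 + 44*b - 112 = (b - 7)*(b - 4)*(b - 2)*(b + 2)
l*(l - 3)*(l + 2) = l^3 - l^2 - 6*l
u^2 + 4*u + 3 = (u + 1)*(u + 3)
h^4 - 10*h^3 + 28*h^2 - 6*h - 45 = (h - 5)*(h - 3)^2*(h + 1)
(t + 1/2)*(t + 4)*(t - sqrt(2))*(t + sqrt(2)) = t^4 + 9*t^3/2 - 9*t - 4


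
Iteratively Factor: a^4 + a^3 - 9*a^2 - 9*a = (a)*(a^3 + a^2 - 9*a - 9) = a*(a - 3)*(a^2 + 4*a + 3) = a*(a - 3)*(a + 1)*(a + 3)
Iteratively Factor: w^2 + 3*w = (w)*(w + 3)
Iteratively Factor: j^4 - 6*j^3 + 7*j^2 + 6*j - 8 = (j - 2)*(j^3 - 4*j^2 - j + 4) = (j - 2)*(j + 1)*(j^2 - 5*j + 4) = (j - 4)*(j - 2)*(j + 1)*(j - 1)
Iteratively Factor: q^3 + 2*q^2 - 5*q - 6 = (q + 3)*(q^2 - q - 2) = (q + 1)*(q + 3)*(q - 2)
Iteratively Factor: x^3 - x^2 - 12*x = (x - 4)*(x^2 + 3*x) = (x - 4)*(x + 3)*(x)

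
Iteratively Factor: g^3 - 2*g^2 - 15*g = (g - 5)*(g^2 + 3*g) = (g - 5)*(g + 3)*(g)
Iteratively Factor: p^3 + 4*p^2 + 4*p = (p)*(p^2 + 4*p + 4) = p*(p + 2)*(p + 2)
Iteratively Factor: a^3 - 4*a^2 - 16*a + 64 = (a - 4)*(a^2 - 16) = (a - 4)^2*(a + 4)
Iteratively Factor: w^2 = (w)*(w)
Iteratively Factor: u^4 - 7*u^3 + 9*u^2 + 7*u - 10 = (u + 1)*(u^3 - 8*u^2 + 17*u - 10) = (u - 1)*(u + 1)*(u^2 - 7*u + 10) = (u - 2)*(u - 1)*(u + 1)*(u - 5)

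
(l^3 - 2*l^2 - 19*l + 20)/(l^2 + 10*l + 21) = (l^3 - 2*l^2 - 19*l + 20)/(l^2 + 10*l + 21)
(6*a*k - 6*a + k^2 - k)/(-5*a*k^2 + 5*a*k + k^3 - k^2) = (-6*a - k)/(k*(5*a - k))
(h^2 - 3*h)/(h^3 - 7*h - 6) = h/(h^2 + 3*h + 2)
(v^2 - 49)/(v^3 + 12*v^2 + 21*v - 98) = (v - 7)/(v^2 + 5*v - 14)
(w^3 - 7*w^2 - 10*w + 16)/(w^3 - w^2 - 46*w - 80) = (w - 1)/(w + 5)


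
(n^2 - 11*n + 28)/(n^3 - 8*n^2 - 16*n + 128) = (n - 7)/(n^2 - 4*n - 32)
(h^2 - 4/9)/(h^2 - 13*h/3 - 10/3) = (h - 2/3)/(h - 5)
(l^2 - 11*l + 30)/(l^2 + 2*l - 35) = (l - 6)/(l + 7)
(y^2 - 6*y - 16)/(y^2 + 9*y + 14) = (y - 8)/(y + 7)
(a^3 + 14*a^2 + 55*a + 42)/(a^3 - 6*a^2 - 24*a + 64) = (a^3 + 14*a^2 + 55*a + 42)/(a^3 - 6*a^2 - 24*a + 64)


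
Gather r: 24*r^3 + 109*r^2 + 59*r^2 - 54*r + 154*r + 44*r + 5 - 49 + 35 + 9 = 24*r^3 + 168*r^2 + 144*r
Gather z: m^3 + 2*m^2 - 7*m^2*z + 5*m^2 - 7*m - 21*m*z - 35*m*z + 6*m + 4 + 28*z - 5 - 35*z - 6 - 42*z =m^3 + 7*m^2 - m + z*(-7*m^2 - 56*m - 49) - 7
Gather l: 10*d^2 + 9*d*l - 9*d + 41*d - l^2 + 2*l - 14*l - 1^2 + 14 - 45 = 10*d^2 + 32*d - l^2 + l*(9*d - 12) - 32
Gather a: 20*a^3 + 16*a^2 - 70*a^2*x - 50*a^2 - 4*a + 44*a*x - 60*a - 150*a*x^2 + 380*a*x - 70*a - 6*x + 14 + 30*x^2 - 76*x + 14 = 20*a^3 + a^2*(-70*x - 34) + a*(-150*x^2 + 424*x - 134) + 30*x^2 - 82*x + 28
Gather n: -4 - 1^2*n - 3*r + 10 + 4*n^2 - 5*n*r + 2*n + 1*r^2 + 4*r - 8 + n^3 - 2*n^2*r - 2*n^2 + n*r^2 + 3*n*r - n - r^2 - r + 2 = n^3 + n^2*(2 - 2*r) + n*(r^2 - 2*r)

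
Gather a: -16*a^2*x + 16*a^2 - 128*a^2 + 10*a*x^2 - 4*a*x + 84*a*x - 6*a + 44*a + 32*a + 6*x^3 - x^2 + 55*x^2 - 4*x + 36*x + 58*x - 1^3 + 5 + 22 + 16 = a^2*(-16*x - 112) + a*(10*x^2 + 80*x + 70) + 6*x^3 + 54*x^2 + 90*x + 42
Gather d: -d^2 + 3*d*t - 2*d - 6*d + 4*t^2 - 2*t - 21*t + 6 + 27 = -d^2 + d*(3*t - 8) + 4*t^2 - 23*t + 33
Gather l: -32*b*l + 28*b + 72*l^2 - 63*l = 28*b + 72*l^2 + l*(-32*b - 63)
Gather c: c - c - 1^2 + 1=0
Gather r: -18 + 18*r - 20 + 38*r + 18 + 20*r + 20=76*r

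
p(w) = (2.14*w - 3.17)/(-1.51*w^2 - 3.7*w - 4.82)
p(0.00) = 0.66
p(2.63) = -0.10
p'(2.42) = -0.05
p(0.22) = 0.47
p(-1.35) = 2.35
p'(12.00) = 0.00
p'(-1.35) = -0.49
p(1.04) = 0.09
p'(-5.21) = 0.16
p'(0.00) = -0.95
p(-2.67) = 1.56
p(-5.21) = 0.54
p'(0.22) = -0.74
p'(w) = (2.14*w - 3.17)*(3.02*w + 3.7)/(-1.51*w^2 - 3.7*w - 4.82)^2 + 2.14/(-1.51*w^2 - 3.7*w - 4.82)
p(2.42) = -0.09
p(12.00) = -0.08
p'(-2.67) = 0.82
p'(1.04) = -0.27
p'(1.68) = -0.12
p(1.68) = -0.03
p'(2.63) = -0.04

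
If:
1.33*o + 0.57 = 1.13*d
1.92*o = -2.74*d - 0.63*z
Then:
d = 0.188241769582717 - 0.144122604836768*z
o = -0.122450032680863*z - 0.268636692008669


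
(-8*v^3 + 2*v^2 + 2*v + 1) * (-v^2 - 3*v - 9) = 8*v^5 + 22*v^4 + 64*v^3 - 25*v^2 - 21*v - 9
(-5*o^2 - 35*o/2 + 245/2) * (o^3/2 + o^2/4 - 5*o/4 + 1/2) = -5*o^5/2 - 10*o^4 + 505*o^3/8 + 50*o^2 - 1295*o/8 + 245/4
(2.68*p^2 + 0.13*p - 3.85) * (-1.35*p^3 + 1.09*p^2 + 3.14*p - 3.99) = -3.618*p^5 + 2.7457*p^4 + 13.7544*p^3 - 14.4815*p^2 - 12.6077*p + 15.3615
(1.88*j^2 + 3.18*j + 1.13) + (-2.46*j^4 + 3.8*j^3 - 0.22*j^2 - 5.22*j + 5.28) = -2.46*j^4 + 3.8*j^3 + 1.66*j^2 - 2.04*j + 6.41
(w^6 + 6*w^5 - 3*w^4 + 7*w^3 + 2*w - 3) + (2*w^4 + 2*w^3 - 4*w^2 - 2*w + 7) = w^6 + 6*w^5 - w^4 + 9*w^3 - 4*w^2 + 4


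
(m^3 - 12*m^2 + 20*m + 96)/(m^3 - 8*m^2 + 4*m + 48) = (m - 8)/(m - 4)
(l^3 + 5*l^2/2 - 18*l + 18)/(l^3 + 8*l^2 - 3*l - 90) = (l^2 - 7*l/2 + 3)/(l^2 + 2*l - 15)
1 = 1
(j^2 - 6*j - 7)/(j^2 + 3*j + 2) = (j - 7)/(j + 2)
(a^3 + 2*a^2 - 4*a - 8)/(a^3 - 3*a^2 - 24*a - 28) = (a - 2)/(a - 7)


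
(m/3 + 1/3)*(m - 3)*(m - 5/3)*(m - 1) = m^4/3 - 14*m^3/9 + 4*m^2/3 + 14*m/9 - 5/3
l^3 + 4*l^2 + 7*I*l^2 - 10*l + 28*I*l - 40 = (l + 4)*(l + 2*I)*(l + 5*I)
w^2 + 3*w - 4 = (w - 1)*(w + 4)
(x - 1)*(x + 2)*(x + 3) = x^3 + 4*x^2 + x - 6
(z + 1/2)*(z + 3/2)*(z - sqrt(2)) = z^3 - sqrt(2)*z^2 + 2*z^2 - 2*sqrt(2)*z + 3*z/4 - 3*sqrt(2)/4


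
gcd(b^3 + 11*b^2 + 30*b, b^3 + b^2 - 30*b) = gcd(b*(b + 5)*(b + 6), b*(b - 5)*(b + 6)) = b^2 + 6*b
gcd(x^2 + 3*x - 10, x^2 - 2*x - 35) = x + 5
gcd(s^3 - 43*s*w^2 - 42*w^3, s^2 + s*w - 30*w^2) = s + 6*w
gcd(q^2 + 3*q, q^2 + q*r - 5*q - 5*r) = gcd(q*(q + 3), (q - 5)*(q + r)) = 1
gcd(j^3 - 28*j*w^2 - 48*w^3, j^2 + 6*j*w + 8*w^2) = j^2 + 6*j*w + 8*w^2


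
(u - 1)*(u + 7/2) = u^2 + 5*u/2 - 7/2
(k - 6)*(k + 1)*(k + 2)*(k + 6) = k^4 + 3*k^3 - 34*k^2 - 108*k - 72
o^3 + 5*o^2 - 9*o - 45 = (o - 3)*(o + 3)*(o + 5)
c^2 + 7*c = c*(c + 7)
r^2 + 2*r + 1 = (r + 1)^2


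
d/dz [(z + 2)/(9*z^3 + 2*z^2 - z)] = 2*(-9*z^3 - 28*z^2 - 4*z + 1)/(z^2*(81*z^4 + 36*z^3 - 14*z^2 - 4*z + 1))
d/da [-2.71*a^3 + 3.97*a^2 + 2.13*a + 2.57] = -8.13*a^2 + 7.94*a + 2.13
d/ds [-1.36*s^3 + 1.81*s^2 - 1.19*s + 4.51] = -4.08*s^2 + 3.62*s - 1.19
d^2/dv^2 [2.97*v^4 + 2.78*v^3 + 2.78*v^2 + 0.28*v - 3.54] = 35.64*v^2 + 16.68*v + 5.56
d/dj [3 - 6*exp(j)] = -6*exp(j)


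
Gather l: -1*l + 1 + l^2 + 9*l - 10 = l^2 + 8*l - 9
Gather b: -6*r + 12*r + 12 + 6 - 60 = 6*r - 42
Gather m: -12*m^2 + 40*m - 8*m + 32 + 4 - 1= -12*m^2 + 32*m + 35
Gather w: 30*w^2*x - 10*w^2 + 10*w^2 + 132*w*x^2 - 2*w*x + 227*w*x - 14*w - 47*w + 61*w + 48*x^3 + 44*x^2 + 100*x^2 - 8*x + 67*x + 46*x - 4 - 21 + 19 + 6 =30*w^2*x + w*(132*x^2 + 225*x) + 48*x^3 + 144*x^2 + 105*x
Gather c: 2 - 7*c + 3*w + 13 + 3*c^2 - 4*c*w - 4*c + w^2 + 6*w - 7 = 3*c^2 + c*(-4*w - 11) + w^2 + 9*w + 8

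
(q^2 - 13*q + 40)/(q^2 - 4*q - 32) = (q - 5)/(q + 4)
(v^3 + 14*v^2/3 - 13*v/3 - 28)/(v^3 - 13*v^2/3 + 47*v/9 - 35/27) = 9*(v^2 + 7*v + 12)/(9*v^2 - 18*v + 5)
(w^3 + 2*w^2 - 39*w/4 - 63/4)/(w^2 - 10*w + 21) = (w^2 + 5*w + 21/4)/(w - 7)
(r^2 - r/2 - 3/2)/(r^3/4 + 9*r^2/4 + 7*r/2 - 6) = 2*(2*r^2 - r - 3)/(r^3 + 9*r^2 + 14*r - 24)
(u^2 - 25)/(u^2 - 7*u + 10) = (u + 5)/(u - 2)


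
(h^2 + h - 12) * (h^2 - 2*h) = h^4 - h^3 - 14*h^2 + 24*h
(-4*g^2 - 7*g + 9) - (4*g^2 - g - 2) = -8*g^2 - 6*g + 11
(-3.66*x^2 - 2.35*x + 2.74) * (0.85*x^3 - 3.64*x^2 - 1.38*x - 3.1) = -3.111*x^5 + 11.3249*x^4 + 15.9338*x^3 + 4.6154*x^2 + 3.5038*x - 8.494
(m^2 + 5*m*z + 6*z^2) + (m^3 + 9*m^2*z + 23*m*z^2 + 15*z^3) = m^3 + 9*m^2*z + m^2 + 23*m*z^2 + 5*m*z + 15*z^3 + 6*z^2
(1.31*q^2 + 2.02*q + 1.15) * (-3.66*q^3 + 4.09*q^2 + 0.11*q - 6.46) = -4.7946*q^5 - 2.0353*q^4 + 4.1969*q^3 - 3.5369*q^2 - 12.9227*q - 7.429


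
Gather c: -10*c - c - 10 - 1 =-11*c - 11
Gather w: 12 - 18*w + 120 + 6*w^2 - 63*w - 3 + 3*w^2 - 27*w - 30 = 9*w^2 - 108*w + 99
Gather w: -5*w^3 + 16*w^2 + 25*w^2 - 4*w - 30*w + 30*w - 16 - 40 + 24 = -5*w^3 + 41*w^2 - 4*w - 32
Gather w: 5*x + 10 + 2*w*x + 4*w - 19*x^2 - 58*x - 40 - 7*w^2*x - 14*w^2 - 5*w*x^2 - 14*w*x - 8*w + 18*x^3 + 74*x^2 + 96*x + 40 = w^2*(-7*x - 14) + w*(-5*x^2 - 12*x - 4) + 18*x^3 + 55*x^2 + 43*x + 10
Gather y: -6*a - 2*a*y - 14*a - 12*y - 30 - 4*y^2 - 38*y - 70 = -20*a - 4*y^2 + y*(-2*a - 50) - 100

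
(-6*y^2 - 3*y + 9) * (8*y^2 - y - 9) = -48*y^4 - 18*y^3 + 129*y^2 + 18*y - 81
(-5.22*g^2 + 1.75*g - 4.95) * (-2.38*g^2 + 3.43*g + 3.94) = 12.4236*g^4 - 22.0696*g^3 - 2.7833*g^2 - 10.0835*g - 19.503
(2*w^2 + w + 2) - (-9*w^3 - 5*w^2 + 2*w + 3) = 9*w^3 + 7*w^2 - w - 1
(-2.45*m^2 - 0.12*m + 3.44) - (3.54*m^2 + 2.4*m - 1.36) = -5.99*m^2 - 2.52*m + 4.8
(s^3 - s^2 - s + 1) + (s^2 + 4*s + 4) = s^3 + 3*s + 5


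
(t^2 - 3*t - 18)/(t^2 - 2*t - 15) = (t - 6)/(t - 5)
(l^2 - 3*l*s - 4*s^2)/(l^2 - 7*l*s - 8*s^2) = (-l + 4*s)/(-l + 8*s)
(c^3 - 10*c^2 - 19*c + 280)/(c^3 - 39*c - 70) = (c - 8)/(c + 2)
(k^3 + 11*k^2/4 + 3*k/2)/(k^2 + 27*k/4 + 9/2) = k*(k + 2)/(k + 6)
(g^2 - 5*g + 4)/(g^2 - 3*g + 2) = (g - 4)/(g - 2)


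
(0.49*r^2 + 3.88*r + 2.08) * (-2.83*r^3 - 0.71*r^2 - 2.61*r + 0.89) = -1.3867*r^5 - 11.3283*r^4 - 9.9201*r^3 - 11.1675*r^2 - 1.9756*r + 1.8512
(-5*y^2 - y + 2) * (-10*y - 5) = 50*y^3 + 35*y^2 - 15*y - 10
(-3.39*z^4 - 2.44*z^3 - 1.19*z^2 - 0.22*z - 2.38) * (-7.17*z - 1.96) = 24.3063*z^5 + 24.1392*z^4 + 13.3147*z^3 + 3.9098*z^2 + 17.4958*z + 4.6648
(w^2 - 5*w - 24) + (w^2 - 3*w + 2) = 2*w^2 - 8*w - 22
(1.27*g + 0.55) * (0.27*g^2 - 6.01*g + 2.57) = 0.3429*g^3 - 7.4842*g^2 - 0.0416000000000003*g + 1.4135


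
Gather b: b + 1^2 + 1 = b + 2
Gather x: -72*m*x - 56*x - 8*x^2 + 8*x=-8*x^2 + x*(-72*m - 48)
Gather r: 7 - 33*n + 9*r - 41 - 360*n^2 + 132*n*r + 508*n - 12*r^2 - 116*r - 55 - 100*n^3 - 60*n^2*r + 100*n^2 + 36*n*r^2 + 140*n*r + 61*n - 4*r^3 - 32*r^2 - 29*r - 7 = -100*n^3 - 260*n^2 + 536*n - 4*r^3 + r^2*(36*n - 44) + r*(-60*n^2 + 272*n - 136) - 96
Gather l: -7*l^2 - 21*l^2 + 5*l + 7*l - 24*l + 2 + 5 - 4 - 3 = -28*l^2 - 12*l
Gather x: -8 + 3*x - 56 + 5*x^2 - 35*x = 5*x^2 - 32*x - 64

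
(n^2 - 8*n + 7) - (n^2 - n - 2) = 9 - 7*n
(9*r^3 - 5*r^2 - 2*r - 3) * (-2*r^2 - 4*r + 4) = -18*r^5 - 26*r^4 + 60*r^3 - 6*r^2 + 4*r - 12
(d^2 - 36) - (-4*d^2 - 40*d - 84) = 5*d^2 + 40*d + 48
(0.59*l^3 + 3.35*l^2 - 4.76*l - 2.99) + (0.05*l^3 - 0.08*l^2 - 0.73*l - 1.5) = 0.64*l^3 + 3.27*l^2 - 5.49*l - 4.49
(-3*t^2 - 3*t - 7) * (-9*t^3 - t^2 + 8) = 27*t^5 + 30*t^4 + 66*t^3 - 17*t^2 - 24*t - 56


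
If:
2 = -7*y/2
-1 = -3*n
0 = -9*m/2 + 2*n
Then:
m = 4/27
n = 1/3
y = -4/7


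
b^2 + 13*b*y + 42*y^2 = (b + 6*y)*(b + 7*y)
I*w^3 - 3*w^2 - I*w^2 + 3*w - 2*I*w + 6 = (w - 2)*(w + 3*I)*(I*w + I)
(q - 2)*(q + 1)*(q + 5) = q^3 + 4*q^2 - 7*q - 10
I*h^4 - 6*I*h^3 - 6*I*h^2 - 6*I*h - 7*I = (h - 7)*(h - I)*(h + I)*(I*h + I)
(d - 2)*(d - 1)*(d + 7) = d^3 + 4*d^2 - 19*d + 14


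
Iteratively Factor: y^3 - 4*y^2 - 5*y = (y + 1)*(y^2 - 5*y) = y*(y + 1)*(y - 5)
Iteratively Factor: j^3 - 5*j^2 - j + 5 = (j - 5)*(j^2 - 1) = (j - 5)*(j + 1)*(j - 1)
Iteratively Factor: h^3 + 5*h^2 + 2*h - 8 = (h - 1)*(h^2 + 6*h + 8) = (h - 1)*(h + 2)*(h + 4)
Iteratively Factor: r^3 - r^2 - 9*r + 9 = (r - 3)*(r^2 + 2*r - 3) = (r - 3)*(r + 3)*(r - 1)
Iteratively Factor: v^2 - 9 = (v - 3)*(v + 3)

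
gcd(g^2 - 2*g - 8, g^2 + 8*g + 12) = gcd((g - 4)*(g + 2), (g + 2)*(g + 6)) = g + 2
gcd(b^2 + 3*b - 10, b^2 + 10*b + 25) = b + 5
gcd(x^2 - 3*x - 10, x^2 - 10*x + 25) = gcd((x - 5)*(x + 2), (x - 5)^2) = x - 5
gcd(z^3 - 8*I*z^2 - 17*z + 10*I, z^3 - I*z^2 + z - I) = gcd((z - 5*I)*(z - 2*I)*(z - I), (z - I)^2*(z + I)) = z - I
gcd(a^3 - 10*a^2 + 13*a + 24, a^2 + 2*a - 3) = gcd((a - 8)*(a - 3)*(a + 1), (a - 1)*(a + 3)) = 1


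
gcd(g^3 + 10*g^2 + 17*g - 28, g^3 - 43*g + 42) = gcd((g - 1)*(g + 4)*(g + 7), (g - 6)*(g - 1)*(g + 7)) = g^2 + 6*g - 7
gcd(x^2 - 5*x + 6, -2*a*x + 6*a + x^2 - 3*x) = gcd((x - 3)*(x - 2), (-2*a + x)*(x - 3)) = x - 3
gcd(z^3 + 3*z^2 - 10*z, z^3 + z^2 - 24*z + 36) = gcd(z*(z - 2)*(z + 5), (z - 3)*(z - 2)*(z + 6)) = z - 2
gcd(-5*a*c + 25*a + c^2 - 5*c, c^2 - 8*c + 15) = c - 5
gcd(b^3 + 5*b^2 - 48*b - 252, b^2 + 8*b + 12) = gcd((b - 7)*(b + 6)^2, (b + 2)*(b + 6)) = b + 6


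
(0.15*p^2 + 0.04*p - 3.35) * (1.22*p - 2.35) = 0.183*p^3 - 0.3037*p^2 - 4.181*p + 7.8725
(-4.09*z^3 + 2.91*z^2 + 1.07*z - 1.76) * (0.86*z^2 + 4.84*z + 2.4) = -3.5174*z^5 - 17.293*z^4 + 5.1886*z^3 + 10.6492*z^2 - 5.9504*z - 4.224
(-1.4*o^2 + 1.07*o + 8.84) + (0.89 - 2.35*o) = -1.4*o^2 - 1.28*o + 9.73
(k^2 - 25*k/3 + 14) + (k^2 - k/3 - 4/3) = 2*k^2 - 26*k/3 + 38/3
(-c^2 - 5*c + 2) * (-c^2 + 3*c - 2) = c^4 + 2*c^3 - 15*c^2 + 16*c - 4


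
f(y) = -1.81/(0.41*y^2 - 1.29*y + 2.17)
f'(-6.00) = -0.02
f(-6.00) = -0.07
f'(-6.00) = -0.02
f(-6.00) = -0.07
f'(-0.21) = -0.44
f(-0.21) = -0.74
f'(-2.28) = -0.11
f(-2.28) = -0.25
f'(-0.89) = -0.28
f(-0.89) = -0.50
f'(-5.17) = -0.03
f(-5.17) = -0.09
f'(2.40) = 0.60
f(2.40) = -1.26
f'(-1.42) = -0.19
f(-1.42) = -0.37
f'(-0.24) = -0.43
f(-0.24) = -0.72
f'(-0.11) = -0.47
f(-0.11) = -0.78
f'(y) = -1.81*(1.29 - 0.82*y)/(0.41*y^2 - 1.29*y + 2.17)^2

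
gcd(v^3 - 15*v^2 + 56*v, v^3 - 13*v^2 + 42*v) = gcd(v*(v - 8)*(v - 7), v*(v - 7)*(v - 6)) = v^2 - 7*v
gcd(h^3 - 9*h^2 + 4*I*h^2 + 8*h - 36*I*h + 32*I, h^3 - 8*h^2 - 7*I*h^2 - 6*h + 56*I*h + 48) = h - 8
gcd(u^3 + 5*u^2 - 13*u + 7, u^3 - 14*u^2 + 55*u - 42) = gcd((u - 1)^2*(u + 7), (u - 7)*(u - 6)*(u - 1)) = u - 1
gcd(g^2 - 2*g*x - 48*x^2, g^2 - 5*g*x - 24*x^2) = -g + 8*x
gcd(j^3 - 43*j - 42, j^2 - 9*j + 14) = j - 7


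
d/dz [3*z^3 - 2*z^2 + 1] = z*(9*z - 4)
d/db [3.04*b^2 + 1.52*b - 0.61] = 6.08*b + 1.52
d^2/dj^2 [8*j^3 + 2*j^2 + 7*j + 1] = 48*j + 4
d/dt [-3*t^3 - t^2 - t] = -9*t^2 - 2*t - 1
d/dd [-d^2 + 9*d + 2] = 9 - 2*d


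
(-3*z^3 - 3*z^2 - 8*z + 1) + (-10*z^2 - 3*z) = -3*z^3 - 13*z^2 - 11*z + 1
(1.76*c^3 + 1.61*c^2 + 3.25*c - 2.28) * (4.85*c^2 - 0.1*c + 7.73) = 8.536*c^5 + 7.6325*c^4 + 29.2063*c^3 + 1.0623*c^2 + 25.3505*c - 17.6244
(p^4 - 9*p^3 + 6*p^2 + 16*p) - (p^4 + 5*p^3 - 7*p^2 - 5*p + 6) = -14*p^3 + 13*p^2 + 21*p - 6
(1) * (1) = 1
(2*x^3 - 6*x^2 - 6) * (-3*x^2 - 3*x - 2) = -6*x^5 + 12*x^4 + 14*x^3 + 30*x^2 + 18*x + 12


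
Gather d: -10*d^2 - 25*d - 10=-10*d^2 - 25*d - 10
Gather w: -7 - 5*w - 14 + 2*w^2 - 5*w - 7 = 2*w^2 - 10*w - 28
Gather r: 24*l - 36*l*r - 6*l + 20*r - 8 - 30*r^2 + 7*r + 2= 18*l - 30*r^2 + r*(27 - 36*l) - 6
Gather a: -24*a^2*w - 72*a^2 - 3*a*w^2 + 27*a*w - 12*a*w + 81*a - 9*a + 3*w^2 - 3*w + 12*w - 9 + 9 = a^2*(-24*w - 72) + a*(-3*w^2 + 15*w + 72) + 3*w^2 + 9*w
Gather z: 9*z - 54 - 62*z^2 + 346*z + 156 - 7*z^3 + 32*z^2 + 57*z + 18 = -7*z^3 - 30*z^2 + 412*z + 120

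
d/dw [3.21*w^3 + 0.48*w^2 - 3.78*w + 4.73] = 9.63*w^2 + 0.96*w - 3.78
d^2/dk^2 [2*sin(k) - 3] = -2*sin(k)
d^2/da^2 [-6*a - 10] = 0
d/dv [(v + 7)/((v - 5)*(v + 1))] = (-v^2 - 14*v + 23)/(v^4 - 8*v^3 + 6*v^2 + 40*v + 25)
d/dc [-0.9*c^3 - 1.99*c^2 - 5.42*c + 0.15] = -2.7*c^2 - 3.98*c - 5.42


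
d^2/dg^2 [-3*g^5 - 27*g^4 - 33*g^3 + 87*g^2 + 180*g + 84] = -60*g^3 - 324*g^2 - 198*g + 174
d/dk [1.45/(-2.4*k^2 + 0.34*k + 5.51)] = (6.96*k - 0.493)/(-2.4*k^2 + 0.34*k + 5.51)^2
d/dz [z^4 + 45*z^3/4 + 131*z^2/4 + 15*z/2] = 4*z^3 + 135*z^2/4 + 131*z/2 + 15/2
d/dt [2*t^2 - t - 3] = 4*t - 1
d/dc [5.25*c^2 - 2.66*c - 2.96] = 10.5*c - 2.66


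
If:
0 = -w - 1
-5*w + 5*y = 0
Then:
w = -1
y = -1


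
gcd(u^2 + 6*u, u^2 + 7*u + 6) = u + 6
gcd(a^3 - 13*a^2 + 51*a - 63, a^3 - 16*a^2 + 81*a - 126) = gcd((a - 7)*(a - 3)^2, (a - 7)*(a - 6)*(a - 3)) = a^2 - 10*a + 21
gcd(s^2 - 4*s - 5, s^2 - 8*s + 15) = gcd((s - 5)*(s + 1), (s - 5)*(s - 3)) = s - 5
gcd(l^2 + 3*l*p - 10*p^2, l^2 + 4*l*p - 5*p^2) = l + 5*p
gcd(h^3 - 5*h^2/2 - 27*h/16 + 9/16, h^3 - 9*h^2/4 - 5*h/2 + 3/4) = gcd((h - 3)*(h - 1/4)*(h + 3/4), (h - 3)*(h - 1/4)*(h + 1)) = h^2 - 13*h/4 + 3/4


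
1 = 1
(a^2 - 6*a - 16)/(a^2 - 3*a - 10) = (a - 8)/(a - 5)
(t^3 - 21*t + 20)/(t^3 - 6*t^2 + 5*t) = (t^2 + t - 20)/(t*(t - 5))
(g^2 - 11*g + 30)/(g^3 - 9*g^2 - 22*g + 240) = (g - 5)/(g^2 - 3*g - 40)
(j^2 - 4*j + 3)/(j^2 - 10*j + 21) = (j - 1)/(j - 7)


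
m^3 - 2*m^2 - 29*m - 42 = (m - 7)*(m + 2)*(m + 3)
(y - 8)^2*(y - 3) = y^3 - 19*y^2 + 112*y - 192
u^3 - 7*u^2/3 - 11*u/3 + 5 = (u - 3)*(u - 1)*(u + 5/3)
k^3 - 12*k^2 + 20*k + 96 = (k - 8)*(k - 6)*(k + 2)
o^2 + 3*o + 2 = (o + 1)*(o + 2)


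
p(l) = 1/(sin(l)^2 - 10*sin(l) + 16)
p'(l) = (-2*sin(l)*cos(l) + 10*cos(l))/(sin(l)^2 - 10*sin(l) + 16)^2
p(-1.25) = 0.04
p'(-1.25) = 0.01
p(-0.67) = 0.04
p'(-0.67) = 0.02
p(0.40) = 0.08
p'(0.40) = 0.06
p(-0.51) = 0.05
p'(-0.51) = 0.02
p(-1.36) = 0.04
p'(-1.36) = 0.00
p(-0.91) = 0.04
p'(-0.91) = 0.01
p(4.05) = 0.04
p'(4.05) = -0.01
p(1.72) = 0.14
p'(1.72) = -0.02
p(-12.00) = 0.09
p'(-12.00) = 0.06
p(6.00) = 0.05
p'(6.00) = 0.03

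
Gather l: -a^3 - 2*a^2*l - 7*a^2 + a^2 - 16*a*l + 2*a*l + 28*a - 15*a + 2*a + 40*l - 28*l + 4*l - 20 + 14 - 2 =-a^3 - 6*a^2 + 15*a + l*(-2*a^2 - 14*a + 16) - 8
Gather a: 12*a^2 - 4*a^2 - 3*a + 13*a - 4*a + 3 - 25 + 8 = 8*a^2 + 6*a - 14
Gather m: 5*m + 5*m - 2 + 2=10*m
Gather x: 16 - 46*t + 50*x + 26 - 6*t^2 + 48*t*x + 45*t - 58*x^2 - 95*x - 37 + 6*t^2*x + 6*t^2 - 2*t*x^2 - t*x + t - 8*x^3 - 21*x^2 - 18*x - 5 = -8*x^3 + x^2*(-2*t - 79) + x*(6*t^2 + 47*t - 63)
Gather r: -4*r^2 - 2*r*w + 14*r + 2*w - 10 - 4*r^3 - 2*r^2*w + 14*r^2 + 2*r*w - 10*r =-4*r^3 + r^2*(10 - 2*w) + 4*r + 2*w - 10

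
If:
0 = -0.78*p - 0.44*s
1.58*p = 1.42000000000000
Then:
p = 0.90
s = -1.59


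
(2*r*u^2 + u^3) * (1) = 2*r*u^2 + u^3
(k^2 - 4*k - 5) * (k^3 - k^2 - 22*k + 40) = k^5 - 5*k^4 - 23*k^3 + 133*k^2 - 50*k - 200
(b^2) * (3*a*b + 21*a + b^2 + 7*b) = 3*a*b^3 + 21*a*b^2 + b^4 + 7*b^3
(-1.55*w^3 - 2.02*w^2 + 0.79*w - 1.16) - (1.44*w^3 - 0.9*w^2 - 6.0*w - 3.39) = -2.99*w^3 - 1.12*w^2 + 6.79*w + 2.23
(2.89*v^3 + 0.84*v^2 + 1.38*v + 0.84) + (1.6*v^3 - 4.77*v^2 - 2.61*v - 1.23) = 4.49*v^3 - 3.93*v^2 - 1.23*v - 0.39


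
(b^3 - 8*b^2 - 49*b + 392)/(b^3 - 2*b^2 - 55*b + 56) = (b - 7)/(b - 1)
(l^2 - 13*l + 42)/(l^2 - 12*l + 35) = (l - 6)/(l - 5)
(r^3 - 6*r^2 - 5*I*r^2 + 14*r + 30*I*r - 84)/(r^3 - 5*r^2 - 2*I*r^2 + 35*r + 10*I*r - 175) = (r^2 + 2*r*(-3 + I) - 12*I)/(r^2 + 5*r*(-1 + I) - 25*I)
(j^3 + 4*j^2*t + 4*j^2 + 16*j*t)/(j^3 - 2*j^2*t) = (j^2 + 4*j*t + 4*j + 16*t)/(j*(j - 2*t))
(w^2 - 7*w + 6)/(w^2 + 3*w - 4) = (w - 6)/(w + 4)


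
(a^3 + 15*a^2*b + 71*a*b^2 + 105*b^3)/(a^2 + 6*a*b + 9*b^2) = (a^2 + 12*a*b + 35*b^2)/(a + 3*b)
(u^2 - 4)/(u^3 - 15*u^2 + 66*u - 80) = (u + 2)/(u^2 - 13*u + 40)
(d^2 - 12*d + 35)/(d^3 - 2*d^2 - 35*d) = (d - 5)/(d*(d + 5))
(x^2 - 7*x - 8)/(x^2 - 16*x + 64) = (x + 1)/(x - 8)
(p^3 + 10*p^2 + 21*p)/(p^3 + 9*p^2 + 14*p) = (p + 3)/(p + 2)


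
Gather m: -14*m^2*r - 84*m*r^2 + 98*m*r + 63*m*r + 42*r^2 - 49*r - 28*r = -14*m^2*r + m*(-84*r^2 + 161*r) + 42*r^2 - 77*r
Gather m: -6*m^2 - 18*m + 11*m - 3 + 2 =-6*m^2 - 7*m - 1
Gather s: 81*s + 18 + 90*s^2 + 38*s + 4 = 90*s^2 + 119*s + 22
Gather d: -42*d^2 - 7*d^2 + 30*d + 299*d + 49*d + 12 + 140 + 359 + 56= -49*d^2 + 378*d + 567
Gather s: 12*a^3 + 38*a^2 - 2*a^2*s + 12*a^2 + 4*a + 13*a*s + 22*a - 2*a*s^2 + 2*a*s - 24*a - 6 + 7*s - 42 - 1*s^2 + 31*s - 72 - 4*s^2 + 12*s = 12*a^3 + 50*a^2 + 2*a + s^2*(-2*a - 5) + s*(-2*a^2 + 15*a + 50) - 120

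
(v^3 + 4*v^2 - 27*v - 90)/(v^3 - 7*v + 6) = (v^2 + v - 30)/(v^2 - 3*v + 2)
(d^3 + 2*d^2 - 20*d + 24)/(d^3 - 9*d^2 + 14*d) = (d^2 + 4*d - 12)/(d*(d - 7))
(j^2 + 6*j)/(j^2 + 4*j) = (j + 6)/(j + 4)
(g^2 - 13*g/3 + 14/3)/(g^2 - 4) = (g - 7/3)/(g + 2)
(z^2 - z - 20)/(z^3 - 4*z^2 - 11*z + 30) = (z + 4)/(z^2 + z - 6)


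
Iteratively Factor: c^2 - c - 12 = (c - 4)*(c + 3)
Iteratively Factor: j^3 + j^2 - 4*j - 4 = (j - 2)*(j^2 + 3*j + 2) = (j - 2)*(j + 1)*(j + 2)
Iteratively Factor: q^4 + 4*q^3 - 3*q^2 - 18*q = (q - 2)*(q^3 + 6*q^2 + 9*q) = (q - 2)*(q + 3)*(q^2 + 3*q) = q*(q - 2)*(q + 3)*(q + 3)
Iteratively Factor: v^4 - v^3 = (v)*(v^3 - v^2) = v^2*(v^2 - v) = v^2*(v - 1)*(v)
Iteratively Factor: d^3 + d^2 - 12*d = (d)*(d^2 + d - 12) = d*(d - 3)*(d + 4)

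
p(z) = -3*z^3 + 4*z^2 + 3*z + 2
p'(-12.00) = -1389.00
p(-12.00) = 5726.00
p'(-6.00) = -369.00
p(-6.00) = 776.00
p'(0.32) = 4.64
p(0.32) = 3.27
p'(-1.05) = -15.32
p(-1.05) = 6.73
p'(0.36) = 4.71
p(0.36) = 3.46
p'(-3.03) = -103.87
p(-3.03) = 113.09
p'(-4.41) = -207.31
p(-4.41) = 323.86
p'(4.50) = -143.25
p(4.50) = -176.88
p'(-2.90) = -95.89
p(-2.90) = 100.11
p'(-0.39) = -1.49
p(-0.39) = 1.62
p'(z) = -9*z^2 + 8*z + 3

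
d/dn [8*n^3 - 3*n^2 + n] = 24*n^2 - 6*n + 1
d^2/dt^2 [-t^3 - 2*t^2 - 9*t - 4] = -6*t - 4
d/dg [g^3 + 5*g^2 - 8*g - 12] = 3*g^2 + 10*g - 8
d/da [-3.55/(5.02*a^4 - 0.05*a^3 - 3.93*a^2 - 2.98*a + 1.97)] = (71.284*a^3 - 0.5325*a^2 - 27.903*a - 10.579)/(-5.02*a^4 + 0.05*a^3 + 3.93*a^2 + 2.98*a - 1.97)^2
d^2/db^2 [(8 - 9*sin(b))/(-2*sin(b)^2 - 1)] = (-324*sin(b)^5 + 128*sin(b)^4 - 256*sin(b)^2 + 198*sin(b) - 135*sin(3*b) + 18*sin(5*b) + 32)/(2*sin(b)^2 + 1)^3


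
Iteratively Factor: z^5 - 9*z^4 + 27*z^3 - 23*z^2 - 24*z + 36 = (z - 2)*(z^4 - 7*z^3 + 13*z^2 + 3*z - 18) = (z - 2)^2*(z^3 - 5*z^2 + 3*z + 9) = (z - 3)*(z - 2)^2*(z^2 - 2*z - 3) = (z - 3)^2*(z - 2)^2*(z + 1)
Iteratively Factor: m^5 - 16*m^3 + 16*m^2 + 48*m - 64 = (m - 2)*(m^4 + 2*m^3 - 12*m^2 - 8*m + 32) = (m - 2)^2*(m^3 + 4*m^2 - 4*m - 16) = (m - 2)^2*(m + 2)*(m^2 + 2*m - 8) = (m - 2)^3*(m + 2)*(m + 4)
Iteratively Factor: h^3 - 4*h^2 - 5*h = (h + 1)*(h^2 - 5*h) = (h - 5)*(h + 1)*(h)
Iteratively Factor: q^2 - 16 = (q - 4)*(q + 4)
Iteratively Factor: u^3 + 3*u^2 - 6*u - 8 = (u + 4)*(u^2 - u - 2) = (u - 2)*(u + 4)*(u + 1)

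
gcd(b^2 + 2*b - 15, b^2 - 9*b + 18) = b - 3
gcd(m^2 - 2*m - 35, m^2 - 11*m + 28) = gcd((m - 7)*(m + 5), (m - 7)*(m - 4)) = m - 7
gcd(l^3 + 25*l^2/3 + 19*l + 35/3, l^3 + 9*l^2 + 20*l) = l + 5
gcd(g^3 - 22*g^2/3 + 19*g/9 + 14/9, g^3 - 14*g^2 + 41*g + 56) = g - 7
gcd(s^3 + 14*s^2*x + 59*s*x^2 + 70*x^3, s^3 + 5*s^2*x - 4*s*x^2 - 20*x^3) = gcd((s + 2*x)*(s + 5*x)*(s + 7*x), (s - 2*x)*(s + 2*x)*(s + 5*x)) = s^2 + 7*s*x + 10*x^2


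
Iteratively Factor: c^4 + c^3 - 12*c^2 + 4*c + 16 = (c - 2)*(c^3 + 3*c^2 - 6*c - 8) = (c - 2)*(c + 4)*(c^2 - c - 2) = (c - 2)*(c + 1)*(c + 4)*(c - 2)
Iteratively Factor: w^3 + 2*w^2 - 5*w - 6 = (w - 2)*(w^2 + 4*w + 3) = (w - 2)*(w + 1)*(w + 3)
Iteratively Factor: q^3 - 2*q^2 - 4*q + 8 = (q + 2)*(q^2 - 4*q + 4) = (q - 2)*(q + 2)*(q - 2)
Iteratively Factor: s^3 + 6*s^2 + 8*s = (s + 4)*(s^2 + 2*s) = s*(s + 4)*(s + 2)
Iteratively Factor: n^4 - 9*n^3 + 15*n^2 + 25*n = (n)*(n^3 - 9*n^2 + 15*n + 25) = n*(n + 1)*(n^2 - 10*n + 25) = n*(n - 5)*(n + 1)*(n - 5)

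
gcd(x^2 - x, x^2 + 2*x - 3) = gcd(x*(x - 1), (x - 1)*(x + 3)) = x - 1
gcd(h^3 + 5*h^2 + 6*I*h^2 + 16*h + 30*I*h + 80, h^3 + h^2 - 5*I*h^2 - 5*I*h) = 1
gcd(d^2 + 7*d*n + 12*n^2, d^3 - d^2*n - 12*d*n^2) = d + 3*n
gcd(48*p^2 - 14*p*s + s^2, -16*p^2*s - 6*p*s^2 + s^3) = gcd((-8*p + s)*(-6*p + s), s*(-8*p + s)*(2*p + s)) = 8*p - s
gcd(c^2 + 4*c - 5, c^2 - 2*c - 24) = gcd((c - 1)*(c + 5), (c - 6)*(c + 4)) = 1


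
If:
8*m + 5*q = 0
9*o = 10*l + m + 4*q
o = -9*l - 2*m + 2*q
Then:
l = 207*q/728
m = -5*q/8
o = 503*q/728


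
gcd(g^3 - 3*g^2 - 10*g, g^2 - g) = g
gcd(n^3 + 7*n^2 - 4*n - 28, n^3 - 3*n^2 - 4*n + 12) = n^2 - 4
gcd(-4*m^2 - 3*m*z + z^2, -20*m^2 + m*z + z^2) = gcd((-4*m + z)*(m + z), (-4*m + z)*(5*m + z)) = -4*m + z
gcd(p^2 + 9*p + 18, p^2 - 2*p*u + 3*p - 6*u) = p + 3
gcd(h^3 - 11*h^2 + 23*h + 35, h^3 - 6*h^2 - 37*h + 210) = h^2 - 12*h + 35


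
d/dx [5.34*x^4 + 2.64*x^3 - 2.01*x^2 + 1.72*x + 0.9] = 21.36*x^3 + 7.92*x^2 - 4.02*x + 1.72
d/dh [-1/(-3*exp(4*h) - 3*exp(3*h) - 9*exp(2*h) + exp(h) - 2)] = (-12*exp(3*h) - 9*exp(2*h) - 18*exp(h) + 1)*exp(h)/(3*exp(4*h) + 3*exp(3*h) + 9*exp(2*h) - exp(h) + 2)^2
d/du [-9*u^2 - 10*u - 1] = -18*u - 10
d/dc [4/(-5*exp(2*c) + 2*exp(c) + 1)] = (40*exp(c) - 8)*exp(c)/(-5*exp(2*c) + 2*exp(c) + 1)^2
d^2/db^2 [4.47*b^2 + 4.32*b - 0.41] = 8.94000000000000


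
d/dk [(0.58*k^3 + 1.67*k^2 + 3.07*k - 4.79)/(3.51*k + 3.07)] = (4.0716*k^3 + 11.2035*k^2 + 10.2538*k + 26.2378)/(12.3201*k^2 + 21.5514*k + 9.4249)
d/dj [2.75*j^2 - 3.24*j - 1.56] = 5.5*j - 3.24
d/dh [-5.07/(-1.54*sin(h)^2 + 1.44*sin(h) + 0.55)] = (7.3008 - 15.6156*sin(h))*cos(h)/(-1.54*sin(h)^2 + 1.44*sin(h) + 0.55)^2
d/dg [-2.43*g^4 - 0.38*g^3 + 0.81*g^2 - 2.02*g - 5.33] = -9.72*g^3 - 1.14*g^2 + 1.62*g - 2.02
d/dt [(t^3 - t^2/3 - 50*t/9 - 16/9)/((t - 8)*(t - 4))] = (9*t^4 - 216*t^3 + 950*t^2 - 160*t - 1792)/(9*(t^4 - 24*t^3 + 208*t^2 - 768*t + 1024))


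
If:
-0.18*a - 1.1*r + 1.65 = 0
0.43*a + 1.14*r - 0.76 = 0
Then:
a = -3.90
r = 2.14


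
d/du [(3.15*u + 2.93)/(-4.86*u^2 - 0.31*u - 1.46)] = (15.309*u^2 + 28.4796*u - 3.6907)/(23.6196*u^4 + 3.0132*u^3 + 14.2873*u^2 + 0.9052*u + 2.1316)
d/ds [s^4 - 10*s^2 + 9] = 4*s*(s^2 - 5)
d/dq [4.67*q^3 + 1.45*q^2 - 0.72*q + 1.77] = 14.01*q^2 + 2.9*q - 0.72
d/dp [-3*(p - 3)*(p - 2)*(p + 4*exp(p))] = -12*p^2*exp(p) - 9*p^2 + 36*p*exp(p) + 30*p - 12*exp(p) - 18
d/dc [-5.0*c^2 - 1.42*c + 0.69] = -10.0*c - 1.42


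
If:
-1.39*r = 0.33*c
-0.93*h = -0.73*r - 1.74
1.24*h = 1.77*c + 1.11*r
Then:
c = 1.34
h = 1.62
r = -0.32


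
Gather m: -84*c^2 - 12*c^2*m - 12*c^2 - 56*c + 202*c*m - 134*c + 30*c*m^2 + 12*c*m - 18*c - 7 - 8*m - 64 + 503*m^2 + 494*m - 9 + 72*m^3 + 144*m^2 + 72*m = -96*c^2 - 208*c + 72*m^3 + m^2*(30*c + 647) + m*(-12*c^2 + 214*c + 558) - 80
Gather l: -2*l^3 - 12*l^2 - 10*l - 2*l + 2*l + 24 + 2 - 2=-2*l^3 - 12*l^2 - 10*l + 24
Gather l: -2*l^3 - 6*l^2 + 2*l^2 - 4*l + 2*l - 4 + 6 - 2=-2*l^3 - 4*l^2 - 2*l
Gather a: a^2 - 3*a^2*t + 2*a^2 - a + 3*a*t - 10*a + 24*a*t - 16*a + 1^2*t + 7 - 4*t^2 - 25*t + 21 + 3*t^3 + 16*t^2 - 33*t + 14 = a^2*(3 - 3*t) + a*(27*t - 27) + 3*t^3 + 12*t^2 - 57*t + 42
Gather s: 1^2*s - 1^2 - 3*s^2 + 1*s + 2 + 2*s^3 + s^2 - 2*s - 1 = 2*s^3 - 2*s^2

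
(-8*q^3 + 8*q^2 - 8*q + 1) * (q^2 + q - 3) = -8*q^5 + 24*q^3 - 31*q^2 + 25*q - 3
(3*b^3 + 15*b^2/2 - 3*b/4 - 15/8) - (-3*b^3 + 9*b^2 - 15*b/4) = 6*b^3 - 3*b^2/2 + 3*b - 15/8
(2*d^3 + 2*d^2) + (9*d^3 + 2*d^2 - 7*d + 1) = 11*d^3 + 4*d^2 - 7*d + 1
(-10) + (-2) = -12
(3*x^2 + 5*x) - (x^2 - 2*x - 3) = 2*x^2 + 7*x + 3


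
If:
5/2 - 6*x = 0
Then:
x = 5/12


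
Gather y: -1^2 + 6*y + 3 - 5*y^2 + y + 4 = -5*y^2 + 7*y + 6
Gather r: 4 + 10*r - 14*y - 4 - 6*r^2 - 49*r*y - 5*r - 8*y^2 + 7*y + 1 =-6*r^2 + r*(5 - 49*y) - 8*y^2 - 7*y + 1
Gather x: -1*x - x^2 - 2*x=-x^2 - 3*x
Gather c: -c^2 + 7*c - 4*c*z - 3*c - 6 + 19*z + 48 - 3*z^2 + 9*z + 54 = -c^2 + c*(4 - 4*z) - 3*z^2 + 28*z + 96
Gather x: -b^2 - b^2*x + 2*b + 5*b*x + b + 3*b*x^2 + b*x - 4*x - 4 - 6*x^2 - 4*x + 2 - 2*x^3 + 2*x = -b^2 + 3*b - 2*x^3 + x^2*(3*b - 6) + x*(-b^2 + 6*b - 6) - 2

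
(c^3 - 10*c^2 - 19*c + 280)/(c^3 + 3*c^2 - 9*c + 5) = (c^2 - 15*c + 56)/(c^2 - 2*c + 1)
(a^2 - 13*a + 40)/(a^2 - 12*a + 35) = (a - 8)/(a - 7)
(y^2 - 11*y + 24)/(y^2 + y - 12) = (y - 8)/(y + 4)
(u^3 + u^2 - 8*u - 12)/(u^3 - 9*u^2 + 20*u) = (u^3 + u^2 - 8*u - 12)/(u*(u^2 - 9*u + 20))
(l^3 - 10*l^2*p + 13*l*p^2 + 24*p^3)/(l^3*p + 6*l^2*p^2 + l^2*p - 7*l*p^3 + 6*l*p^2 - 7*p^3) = (l^3 - 10*l^2*p + 13*l*p^2 + 24*p^3)/(p*(l^3 + 6*l^2*p + l^2 - 7*l*p^2 + 6*l*p - 7*p^2))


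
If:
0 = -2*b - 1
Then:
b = -1/2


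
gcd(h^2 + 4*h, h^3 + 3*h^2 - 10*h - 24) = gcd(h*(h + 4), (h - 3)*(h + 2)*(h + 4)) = h + 4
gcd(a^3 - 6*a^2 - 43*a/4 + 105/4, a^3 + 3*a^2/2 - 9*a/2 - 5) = a + 5/2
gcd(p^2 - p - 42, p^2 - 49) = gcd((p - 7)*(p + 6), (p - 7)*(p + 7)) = p - 7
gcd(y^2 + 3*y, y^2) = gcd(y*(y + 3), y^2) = y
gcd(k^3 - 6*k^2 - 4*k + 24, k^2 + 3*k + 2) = k + 2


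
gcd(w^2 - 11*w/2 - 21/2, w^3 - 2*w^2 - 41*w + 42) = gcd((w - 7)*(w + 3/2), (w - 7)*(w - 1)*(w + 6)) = w - 7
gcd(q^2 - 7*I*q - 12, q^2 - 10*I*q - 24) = q - 4*I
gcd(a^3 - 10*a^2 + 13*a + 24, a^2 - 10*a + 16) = a - 8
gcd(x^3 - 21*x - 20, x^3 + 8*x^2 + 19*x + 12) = x^2 + 5*x + 4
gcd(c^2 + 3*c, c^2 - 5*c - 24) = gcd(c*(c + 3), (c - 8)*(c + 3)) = c + 3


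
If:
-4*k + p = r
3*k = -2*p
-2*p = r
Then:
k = 0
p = 0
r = 0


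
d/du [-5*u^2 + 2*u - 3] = 2 - 10*u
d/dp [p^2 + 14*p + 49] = 2*p + 14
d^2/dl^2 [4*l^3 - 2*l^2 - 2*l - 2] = 24*l - 4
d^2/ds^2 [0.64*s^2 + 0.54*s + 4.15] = 1.28000000000000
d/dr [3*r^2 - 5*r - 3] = 6*r - 5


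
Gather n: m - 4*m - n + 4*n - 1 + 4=-3*m + 3*n + 3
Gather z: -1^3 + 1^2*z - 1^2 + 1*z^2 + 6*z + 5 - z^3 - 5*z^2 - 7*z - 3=-z^3 - 4*z^2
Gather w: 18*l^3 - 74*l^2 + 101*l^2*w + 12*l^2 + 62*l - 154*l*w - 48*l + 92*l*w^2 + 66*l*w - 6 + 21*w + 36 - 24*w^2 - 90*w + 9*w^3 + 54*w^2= 18*l^3 - 62*l^2 + 14*l + 9*w^3 + w^2*(92*l + 30) + w*(101*l^2 - 88*l - 69) + 30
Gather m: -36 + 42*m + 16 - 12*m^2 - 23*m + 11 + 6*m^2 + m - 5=-6*m^2 + 20*m - 14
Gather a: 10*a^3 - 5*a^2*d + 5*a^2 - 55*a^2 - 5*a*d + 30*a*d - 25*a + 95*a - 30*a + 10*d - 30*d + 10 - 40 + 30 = 10*a^3 + a^2*(-5*d - 50) + a*(25*d + 40) - 20*d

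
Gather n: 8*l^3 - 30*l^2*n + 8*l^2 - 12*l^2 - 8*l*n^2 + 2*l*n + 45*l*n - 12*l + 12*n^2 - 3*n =8*l^3 - 4*l^2 - 12*l + n^2*(12 - 8*l) + n*(-30*l^2 + 47*l - 3)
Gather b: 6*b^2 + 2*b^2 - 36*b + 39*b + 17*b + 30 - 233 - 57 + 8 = 8*b^2 + 20*b - 252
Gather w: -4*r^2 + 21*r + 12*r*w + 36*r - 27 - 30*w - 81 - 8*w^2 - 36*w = -4*r^2 + 57*r - 8*w^2 + w*(12*r - 66) - 108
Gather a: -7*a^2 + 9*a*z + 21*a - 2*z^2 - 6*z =-7*a^2 + a*(9*z + 21) - 2*z^2 - 6*z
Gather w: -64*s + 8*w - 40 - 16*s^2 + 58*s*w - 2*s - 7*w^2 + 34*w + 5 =-16*s^2 - 66*s - 7*w^2 + w*(58*s + 42) - 35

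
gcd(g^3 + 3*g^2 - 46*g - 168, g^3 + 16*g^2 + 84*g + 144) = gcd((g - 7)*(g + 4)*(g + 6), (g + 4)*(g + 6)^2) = g^2 + 10*g + 24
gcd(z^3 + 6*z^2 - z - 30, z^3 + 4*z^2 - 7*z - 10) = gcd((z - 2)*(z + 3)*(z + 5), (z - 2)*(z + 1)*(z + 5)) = z^2 + 3*z - 10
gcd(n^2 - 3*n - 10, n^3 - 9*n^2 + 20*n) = n - 5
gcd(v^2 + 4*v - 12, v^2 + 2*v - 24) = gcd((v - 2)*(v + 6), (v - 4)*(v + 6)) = v + 6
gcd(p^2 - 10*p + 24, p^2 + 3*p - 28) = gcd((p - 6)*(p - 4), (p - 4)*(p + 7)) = p - 4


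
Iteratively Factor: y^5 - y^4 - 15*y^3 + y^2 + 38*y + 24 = (y + 1)*(y^4 - 2*y^3 - 13*y^2 + 14*y + 24) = (y - 4)*(y + 1)*(y^3 + 2*y^2 - 5*y - 6) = (y - 4)*(y + 1)*(y + 3)*(y^2 - y - 2) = (y - 4)*(y + 1)^2*(y + 3)*(y - 2)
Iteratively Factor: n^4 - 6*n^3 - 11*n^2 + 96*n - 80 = (n - 4)*(n^3 - 2*n^2 - 19*n + 20) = (n - 5)*(n - 4)*(n^2 + 3*n - 4) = (n - 5)*(n - 4)*(n + 4)*(n - 1)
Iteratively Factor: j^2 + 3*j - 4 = (j + 4)*(j - 1)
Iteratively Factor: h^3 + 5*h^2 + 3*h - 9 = (h - 1)*(h^2 + 6*h + 9) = (h - 1)*(h + 3)*(h + 3)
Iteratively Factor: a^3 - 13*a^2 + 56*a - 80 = (a - 4)*(a^2 - 9*a + 20) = (a - 4)^2*(a - 5)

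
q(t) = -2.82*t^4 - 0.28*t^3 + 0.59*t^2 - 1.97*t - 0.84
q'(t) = -11.28*t^3 - 0.84*t^2 + 1.18*t - 1.97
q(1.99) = -48.85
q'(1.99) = -91.84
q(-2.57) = -110.15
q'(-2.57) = 180.92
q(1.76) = -31.06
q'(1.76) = -63.99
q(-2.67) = -129.36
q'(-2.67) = 203.60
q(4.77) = -1487.10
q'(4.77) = -1239.69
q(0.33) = -1.47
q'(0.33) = -2.08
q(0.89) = -4.09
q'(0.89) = -9.54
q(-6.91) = -6295.94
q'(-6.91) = 3671.48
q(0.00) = -0.84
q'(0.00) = -1.97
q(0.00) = -0.84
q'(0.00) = -1.97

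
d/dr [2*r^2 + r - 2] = 4*r + 1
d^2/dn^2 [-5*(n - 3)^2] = -10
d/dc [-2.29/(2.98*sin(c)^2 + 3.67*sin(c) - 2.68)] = (13.6484*sin(c) + 8.4043)*cos(c)/(2.98*sin(c)^2 + 3.67*sin(c) - 2.68)^2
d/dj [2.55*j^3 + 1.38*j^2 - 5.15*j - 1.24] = 7.65*j^2 + 2.76*j - 5.15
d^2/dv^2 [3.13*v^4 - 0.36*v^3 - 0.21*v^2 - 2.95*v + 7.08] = 37.56*v^2 - 2.16*v - 0.42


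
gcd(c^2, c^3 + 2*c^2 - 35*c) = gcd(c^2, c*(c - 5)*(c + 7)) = c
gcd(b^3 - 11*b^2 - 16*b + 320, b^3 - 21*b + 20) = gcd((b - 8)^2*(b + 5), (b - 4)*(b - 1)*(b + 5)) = b + 5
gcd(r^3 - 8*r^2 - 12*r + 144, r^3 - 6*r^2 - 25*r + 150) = r - 6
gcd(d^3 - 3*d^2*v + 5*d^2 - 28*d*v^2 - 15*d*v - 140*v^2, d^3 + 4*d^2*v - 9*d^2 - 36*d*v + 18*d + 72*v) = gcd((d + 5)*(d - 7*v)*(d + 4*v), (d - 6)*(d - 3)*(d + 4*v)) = d + 4*v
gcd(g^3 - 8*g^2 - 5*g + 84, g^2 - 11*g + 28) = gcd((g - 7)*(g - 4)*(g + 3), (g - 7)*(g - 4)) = g^2 - 11*g + 28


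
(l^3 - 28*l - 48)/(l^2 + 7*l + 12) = (l^2 - 4*l - 12)/(l + 3)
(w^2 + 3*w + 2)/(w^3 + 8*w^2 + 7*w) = (w + 2)/(w*(w + 7))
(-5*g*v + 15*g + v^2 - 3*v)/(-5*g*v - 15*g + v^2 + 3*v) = (v - 3)/(v + 3)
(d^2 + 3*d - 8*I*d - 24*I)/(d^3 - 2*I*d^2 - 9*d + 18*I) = (d - 8*I)/(d^2 - d*(3 + 2*I) + 6*I)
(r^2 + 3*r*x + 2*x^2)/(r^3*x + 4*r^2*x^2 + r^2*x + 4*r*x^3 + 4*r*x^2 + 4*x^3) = (r + x)/(x*(r^2 + 2*r*x + r + 2*x))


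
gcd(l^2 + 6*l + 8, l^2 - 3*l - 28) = l + 4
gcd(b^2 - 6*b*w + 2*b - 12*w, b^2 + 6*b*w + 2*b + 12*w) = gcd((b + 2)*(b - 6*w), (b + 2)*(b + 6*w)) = b + 2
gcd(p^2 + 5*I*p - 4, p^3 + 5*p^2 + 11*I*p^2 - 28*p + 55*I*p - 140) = p + 4*I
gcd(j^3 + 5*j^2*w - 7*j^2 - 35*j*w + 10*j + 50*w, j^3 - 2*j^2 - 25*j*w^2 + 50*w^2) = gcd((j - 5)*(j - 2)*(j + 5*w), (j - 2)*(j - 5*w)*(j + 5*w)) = j^2 + 5*j*w - 2*j - 10*w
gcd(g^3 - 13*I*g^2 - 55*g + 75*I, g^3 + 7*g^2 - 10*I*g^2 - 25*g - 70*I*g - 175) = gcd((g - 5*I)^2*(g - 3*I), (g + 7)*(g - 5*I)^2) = g^2 - 10*I*g - 25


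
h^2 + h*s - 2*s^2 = (h - s)*(h + 2*s)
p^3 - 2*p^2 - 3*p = p*(p - 3)*(p + 1)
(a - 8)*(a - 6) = a^2 - 14*a + 48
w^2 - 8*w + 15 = (w - 5)*(w - 3)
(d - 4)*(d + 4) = d^2 - 16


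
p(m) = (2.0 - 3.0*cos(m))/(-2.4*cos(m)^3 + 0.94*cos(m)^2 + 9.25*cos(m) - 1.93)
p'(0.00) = 0.00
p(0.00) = -0.17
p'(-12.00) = 0.25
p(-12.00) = -0.10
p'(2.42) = -0.07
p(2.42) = -0.58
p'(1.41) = 67.51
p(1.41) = -3.50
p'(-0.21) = -0.08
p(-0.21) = -0.16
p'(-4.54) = 0.94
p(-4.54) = -0.72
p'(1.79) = 0.71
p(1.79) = -0.68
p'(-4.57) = 1.13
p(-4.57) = -0.75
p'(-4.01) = -0.01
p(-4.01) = -0.57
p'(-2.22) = -0.02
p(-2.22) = -0.57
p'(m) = (2.0 - 3.0*cos(m))*(-7.2*sin(m)*cos(m)^2 + 1.88*sin(m)*cos(m) + 9.25*sin(m))/(-2.4*cos(m)^3 + 0.94*cos(m)^2 + 9.25*cos(m) - 1.93)^2 + 3.0*sin(m)/(-2.4*cos(m)^3 + 0.94*cos(m)^2 + 9.25*cos(m) - 1.93) = (14.4*cos(m)^3 - 17.22*cos(m)^2 + 3.76*cos(m) + 12.71)*sin(m)/(5.76*cos(m)^6 - 4.512*cos(m)^5 - 43.5164*cos(m)^4 + 26.654*cos(m)^3 + 81.9341*cos(m)^2 - 35.705*cos(m) + 3.7249)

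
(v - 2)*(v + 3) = v^2 + v - 6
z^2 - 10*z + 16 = (z - 8)*(z - 2)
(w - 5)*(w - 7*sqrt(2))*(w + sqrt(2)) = w^3 - 6*sqrt(2)*w^2 - 5*w^2 - 14*w + 30*sqrt(2)*w + 70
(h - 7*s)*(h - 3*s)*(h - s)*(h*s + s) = h^4*s - 11*h^3*s^2 + h^3*s + 31*h^2*s^3 - 11*h^2*s^2 - 21*h*s^4 + 31*h*s^3 - 21*s^4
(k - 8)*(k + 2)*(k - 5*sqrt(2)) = k^3 - 5*sqrt(2)*k^2 - 6*k^2 - 16*k + 30*sqrt(2)*k + 80*sqrt(2)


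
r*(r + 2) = r^2 + 2*r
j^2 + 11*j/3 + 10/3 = (j + 5/3)*(j + 2)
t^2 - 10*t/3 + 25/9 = (t - 5/3)^2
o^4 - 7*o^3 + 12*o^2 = o^2*(o - 4)*(o - 3)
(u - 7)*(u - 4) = u^2 - 11*u + 28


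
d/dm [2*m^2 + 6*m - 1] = 4*m + 6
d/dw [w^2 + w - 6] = 2*w + 1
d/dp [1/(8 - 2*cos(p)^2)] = -sin(p)*cos(p)/(cos(p)^2 - 4)^2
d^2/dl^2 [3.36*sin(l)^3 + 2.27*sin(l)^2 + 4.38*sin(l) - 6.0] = -6.9*sin(l) + 7.56*sin(3*l) + 4.54*cos(2*l)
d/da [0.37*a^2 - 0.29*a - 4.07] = 0.74*a - 0.29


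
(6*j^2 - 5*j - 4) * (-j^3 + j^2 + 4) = -6*j^5 + 11*j^4 - j^3 + 20*j^2 - 20*j - 16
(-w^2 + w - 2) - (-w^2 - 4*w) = 5*w - 2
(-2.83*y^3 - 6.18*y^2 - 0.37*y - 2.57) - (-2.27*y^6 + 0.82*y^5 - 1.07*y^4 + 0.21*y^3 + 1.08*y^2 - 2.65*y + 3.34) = 2.27*y^6 - 0.82*y^5 + 1.07*y^4 - 3.04*y^3 - 7.26*y^2 + 2.28*y - 5.91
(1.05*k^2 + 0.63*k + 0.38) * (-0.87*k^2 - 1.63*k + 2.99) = -0.9135*k^4 - 2.2596*k^3 + 1.782*k^2 + 1.2643*k + 1.1362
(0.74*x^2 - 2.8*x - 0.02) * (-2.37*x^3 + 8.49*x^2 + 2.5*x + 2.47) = -1.7538*x^5 + 12.9186*x^4 - 21.8746*x^3 - 5.342*x^2 - 6.966*x - 0.0494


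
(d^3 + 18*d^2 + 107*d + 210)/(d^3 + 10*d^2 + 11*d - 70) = (d + 6)/(d - 2)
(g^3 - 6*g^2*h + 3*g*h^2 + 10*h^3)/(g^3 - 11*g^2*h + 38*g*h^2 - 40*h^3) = (g + h)/(g - 4*h)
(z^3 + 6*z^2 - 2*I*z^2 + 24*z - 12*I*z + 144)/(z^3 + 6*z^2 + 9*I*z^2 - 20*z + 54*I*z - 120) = (z - 6*I)/(z + 5*I)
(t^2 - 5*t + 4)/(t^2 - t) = (t - 4)/t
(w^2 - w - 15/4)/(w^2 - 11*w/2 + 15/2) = (w + 3/2)/(w - 3)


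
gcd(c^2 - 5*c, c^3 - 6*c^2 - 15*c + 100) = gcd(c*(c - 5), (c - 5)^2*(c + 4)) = c - 5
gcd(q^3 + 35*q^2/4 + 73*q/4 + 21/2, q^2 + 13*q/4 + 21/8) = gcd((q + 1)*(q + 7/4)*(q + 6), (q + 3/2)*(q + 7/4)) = q + 7/4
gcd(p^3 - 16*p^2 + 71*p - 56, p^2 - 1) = p - 1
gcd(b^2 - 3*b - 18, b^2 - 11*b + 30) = b - 6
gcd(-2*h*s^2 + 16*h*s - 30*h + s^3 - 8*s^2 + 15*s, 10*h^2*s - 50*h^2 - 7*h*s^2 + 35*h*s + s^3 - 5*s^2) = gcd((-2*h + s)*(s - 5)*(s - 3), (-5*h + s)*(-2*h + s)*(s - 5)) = -2*h*s + 10*h + s^2 - 5*s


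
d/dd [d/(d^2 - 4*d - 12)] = (d^2 - 2*d*(d - 2) - 4*d - 12)/(-d^2 + 4*d + 12)^2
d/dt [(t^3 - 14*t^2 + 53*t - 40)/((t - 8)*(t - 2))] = (t^2 - 4*t + 7)/(t^2 - 4*t + 4)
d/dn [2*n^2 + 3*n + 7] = 4*n + 3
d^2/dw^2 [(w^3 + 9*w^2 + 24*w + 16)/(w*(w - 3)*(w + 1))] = 2*(11*w^3 + 48*w^2 - 144*w + 144)/(w^3*(w^3 - 9*w^2 + 27*w - 27))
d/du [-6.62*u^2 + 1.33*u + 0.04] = 1.33 - 13.24*u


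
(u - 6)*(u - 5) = u^2 - 11*u + 30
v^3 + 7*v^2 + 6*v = v*(v + 1)*(v + 6)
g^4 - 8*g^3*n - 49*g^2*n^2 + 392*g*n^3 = g*(g - 8*n)*(g - 7*n)*(g + 7*n)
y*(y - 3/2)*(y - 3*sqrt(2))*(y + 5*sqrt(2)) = y^4 - 3*y^3/2 + 2*sqrt(2)*y^3 - 30*y^2 - 3*sqrt(2)*y^2 + 45*y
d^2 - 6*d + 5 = (d - 5)*(d - 1)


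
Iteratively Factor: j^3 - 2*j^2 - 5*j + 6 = (j + 2)*(j^2 - 4*j + 3) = (j - 3)*(j + 2)*(j - 1)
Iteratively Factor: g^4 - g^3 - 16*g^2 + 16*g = (g - 1)*(g^3 - 16*g) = (g - 1)*(g + 4)*(g^2 - 4*g) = g*(g - 1)*(g + 4)*(g - 4)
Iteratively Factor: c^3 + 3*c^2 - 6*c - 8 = (c - 2)*(c^2 + 5*c + 4) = (c - 2)*(c + 4)*(c + 1)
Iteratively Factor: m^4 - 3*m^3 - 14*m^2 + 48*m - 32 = (m - 1)*(m^3 - 2*m^2 - 16*m + 32) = (m - 2)*(m - 1)*(m^2 - 16) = (m - 2)*(m - 1)*(m + 4)*(m - 4)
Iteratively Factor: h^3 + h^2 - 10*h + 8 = (h - 1)*(h^2 + 2*h - 8) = (h - 1)*(h + 4)*(h - 2)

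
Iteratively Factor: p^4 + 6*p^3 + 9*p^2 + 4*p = (p + 1)*(p^3 + 5*p^2 + 4*p) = p*(p + 1)*(p^2 + 5*p + 4) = p*(p + 1)*(p + 4)*(p + 1)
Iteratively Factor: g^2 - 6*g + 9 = (g - 3)*(g - 3)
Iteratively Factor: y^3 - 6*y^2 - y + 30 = (y + 2)*(y^2 - 8*y + 15) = (y - 5)*(y + 2)*(y - 3)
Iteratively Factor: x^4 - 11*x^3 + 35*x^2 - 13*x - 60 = (x - 5)*(x^3 - 6*x^2 + 5*x + 12) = (x - 5)*(x - 4)*(x^2 - 2*x - 3) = (x - 5)*(x - 4)*(x + 1)*(x - 3)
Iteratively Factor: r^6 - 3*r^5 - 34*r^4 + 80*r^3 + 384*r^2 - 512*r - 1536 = (r - 4)*(r^5 + r^4 - 30*r^3 - 40*r^2 + 224*r + 384) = (r - 4)^2*(r^4 + 5*r^3 - 10*r^2 - 80*r - 96) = (r - 4)^2*(r + 3)*(r^3 + 2*r^2 - 16*r - 32) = (r - 4)^3*(r + 3)*(r^2 + 6*r + 8) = (r - 4)^3*(r + 3)*(r + 4)*(r + 2)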